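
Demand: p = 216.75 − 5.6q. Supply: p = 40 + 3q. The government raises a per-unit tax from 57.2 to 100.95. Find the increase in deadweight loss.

Competitive equilibrium: 216.75 − 5.6q = 40 + 3q → q* = 20.5523, p* = 101.657.
For a per-unit tax t: Δq = t/8.6, so DWL = ½·t·(t/8.6) = t²/17.2.
At t = 57.2: DWL = 190.223. At t = 100.95: DWL = 592.494.
Increase = 592.494 − 190.223 = 402.27.

402.27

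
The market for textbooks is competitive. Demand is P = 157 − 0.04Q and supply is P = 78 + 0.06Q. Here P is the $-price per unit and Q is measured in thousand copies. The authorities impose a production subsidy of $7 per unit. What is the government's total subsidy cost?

Competitive equilibrium: 157 − 0.04Q = 78 + 0.06Q → Q* = 790, P* = 125.4.
The subsidy lowers effective supply by 7: P = 71 + 0.06Q.
New quantity: 157 − 0.04Q = 71 + 0.06Q → Q' = 860.
Total subsidy cost = 7 × 860 = $6020 thousand.

$6020 thousand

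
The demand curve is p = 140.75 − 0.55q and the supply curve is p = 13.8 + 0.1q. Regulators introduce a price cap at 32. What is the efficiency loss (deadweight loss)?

Competitive equilibrium: 140.75 − 0.55q = 13.8 + 0.1q → q* = 195.3077, p* = 33.3308.
At the ceiling p = 32, quantity supplied = (32 − 13.8)/0.1 = 182.
Willingness to pay at q' = 182: 140.75 − 0.55·182 = 40.65.
Δq = 195.3077 − 182 = 13.3077; wedge = 40.65 − 32 = 8.65.
DWL = ½ × 13.3077 × 8.65 = 57.56.

57.56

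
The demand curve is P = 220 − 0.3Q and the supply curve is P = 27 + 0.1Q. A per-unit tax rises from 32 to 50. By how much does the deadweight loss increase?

1845

Competitive equilibrium: 220 − 0.3Q = 27 + 0.1Q → Q* = 482.5, P* = 75.25.
For a per-unit tax t: ΔQ = t/0.4, so DWL = ½·t·(t/0.4) = t²/0.8.
At t = 32: DWL = 1280. At t = 50: DWL = 3125.
Increase = 3125 − 1280 = 1845.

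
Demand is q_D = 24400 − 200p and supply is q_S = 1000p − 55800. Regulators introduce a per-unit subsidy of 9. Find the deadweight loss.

In inverse form: demand p = 122 − 0.005q, supply p = 55.8 + 0.001q.
Competitive equilibrium: 122 − 0.005q = 55.8 + 0.001q → q* = 11033.3333, p* = 66.8333.
The subsidy lowers effective supply by 9: p = 46.8 + 0.001q.
New quantity: 122 − 0.005q = 46.8 + 0.001q → q' = 12533.3333.
Overproduction Δq = 12533.3333 − 11033.3333 = 1500; wedge = subsidy = 9.
DWL = ½ × 1500 × 9 = 6750.

6750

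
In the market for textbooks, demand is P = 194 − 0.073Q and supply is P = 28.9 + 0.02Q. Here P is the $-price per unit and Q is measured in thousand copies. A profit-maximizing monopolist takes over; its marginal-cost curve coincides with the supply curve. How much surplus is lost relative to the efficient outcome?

Competitive equilibrium: 194 − 0.073Q = 28.9 + 0.02Q → Q* = 1775.26882, P* = 64.40538.
Marginal revenue: MR = 194 − 0.146Q. Set MR = MC: 194 − 0.146Q = 28.9 + 0.02Q → Q_m = 994.57831.
Price P_m = 194 − 0.073·994.57831 = 121.39578; MC(Q_m) = 28.9 + 0.02·994.57831 = 48.79157.
Competitive Q* = 1775.26882, so ΔQ = 780.69051; wedge = 121.39578 − 48.79157 = 72.60421.
The triangle = ½ × 780.69051 × 72.60421 = $28340.71 thousand.

$28340.71 thousand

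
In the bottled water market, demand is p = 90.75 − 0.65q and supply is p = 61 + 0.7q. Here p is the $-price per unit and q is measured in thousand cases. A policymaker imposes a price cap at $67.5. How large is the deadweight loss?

$109.75 thousand

Competitive equilibrium: 90.75 − 0.65q = 61 + 0.7q → q* = 22.037, p* = 76.4259.
At the ceiling p = 67.5, quantity supplied = (67.5 − 61)/0.7 = 9.2857.
Willingness to pay at q' = 9.2857: 90.75 − 0.65·9.2857 = 84.7143.
Δq = 22.037 − 9.2857 = 12.7513; wedge = 84.7143 − 67.5 = 17.2143.
The triangle = ½ × 12.7513 × 17.2143 = $109.75 thousand.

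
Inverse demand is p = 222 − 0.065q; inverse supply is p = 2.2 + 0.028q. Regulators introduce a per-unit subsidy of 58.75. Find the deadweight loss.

Competitive equilibrium: 222 − 0.065q = 2.2 + 0.028q → q* = 2363.4409, p* = 68.3763.
The subsidy lowers effective supply by 58.75: p = 0.028q − 56.55.
New quantity: 222 − 0.065q = 0.028q − 56.55 → q' = 2995.1613.
Overproduction Δq = 2995.1613 − 2363.4409 = 631.7204; wedge = subsidy = 58.75.
The triangle = ½ × 631.7204 × 58.75 = 18556.79.

18556.79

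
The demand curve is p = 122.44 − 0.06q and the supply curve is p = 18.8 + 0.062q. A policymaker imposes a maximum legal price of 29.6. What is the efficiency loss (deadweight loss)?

Competitive equilibrium: 122.44 − 0.06q = 18.8 + 0.062q → q* = 849.5082, p* = 71.46951.
At the ceiling p = 29.6, quantity supplied = (29.6 − 18.8)/0.062 = 174.19355.
Willingness to pay at q' = 174.19355: 122.44 − 0.06·174.19355 = 111.98839.
Δq = 849.5082 − 174.19355 = 675.31465; wedge = 111.98839 − 29.6 = 82.38839.
Deadweight loss = ½ × 675.31465 × 82.38839 = 27819.04.

27819.04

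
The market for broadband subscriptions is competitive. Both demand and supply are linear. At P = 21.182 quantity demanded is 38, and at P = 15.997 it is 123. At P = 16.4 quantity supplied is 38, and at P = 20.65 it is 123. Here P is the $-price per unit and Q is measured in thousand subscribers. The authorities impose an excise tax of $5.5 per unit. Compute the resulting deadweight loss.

$136.26 thousand

Demand slope = (15.997 − 21.182)/(123 − 38) = −0.061, so P = 23.5 − 0.061Q.
Supply slope = (20.65 − 16.4)/(123 − 38) = 0.05, so P = 14.5 + 0.05Q.
Competitive equilibrium: 23.5 − 0.061Q = 14.5 + 0.05Q → Q* = 81.0811, P* = 18.5541.
With the tax, the buyer price exceeds the seller price by 5.5: (23.5 − 0.061Q) − (14.5 + 0.05Q) = 5.5 → Q' = 31.5315.
ΔQ = 81.0811 − 31.5315 = 49.5496; the wedge equals the tax, 5.5.
Deadweight loss = ½ × 49.5496 × 5.5 = $136.26 thousand.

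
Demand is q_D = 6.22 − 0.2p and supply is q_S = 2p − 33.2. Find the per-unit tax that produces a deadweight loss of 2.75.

In inverse form: demand p = 31.1 − 5q, supply p = 16.6 + 0.5q.
Competitive equilibrium: 31.1 − 5q = 16.6 + 0.5q → q* = 2.6364, p* = 17.9182.
A tax t gives Δq = t/5.5 and wedge t, so DWL = t²/11.
t²/11 = 2.75 → t² = 30.25 → t = 5.5.

5.5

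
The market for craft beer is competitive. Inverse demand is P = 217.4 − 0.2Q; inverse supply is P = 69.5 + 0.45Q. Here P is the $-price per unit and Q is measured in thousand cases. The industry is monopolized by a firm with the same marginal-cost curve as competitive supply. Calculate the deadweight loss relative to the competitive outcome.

Competitive equilibrium: 217.4 − 0.2Q = 69.5 + 0.45Q → Q* = 227.5385, P* = 171.8923.
Marginal revenue: MR = 217.4 − 0.4Q. Set MR = MC: 217.4 − 0.4Q = 69.5 + 0.45Q → Q_m = 174.
Price P_m = 217.4 − 0.2·174 = 182.6; MC(Q_m) = 69.5 + 0.45·174 = 147.8.
Competitive Q* = 227.5385, so ΔQ = 53.5385; wedge = 182.6 − 147.8 = 34.8.
Deadweight loss = ½ × 53.5385 × 34.8 = $931.57 thousand.

$931.57 thousand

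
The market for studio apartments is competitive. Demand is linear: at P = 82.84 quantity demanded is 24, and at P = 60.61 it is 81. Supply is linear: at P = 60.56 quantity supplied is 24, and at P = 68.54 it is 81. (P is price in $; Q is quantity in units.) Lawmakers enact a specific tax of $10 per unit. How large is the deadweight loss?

Demand slope = (60.61 − 82.84)/(81 − 24) = −0.39, so P = 92.2 − 0.39Q.
Supply slope = (68.54 − 60.56)/(81 − 24) = 0.14, so P = 57.2 + 0.14Q.
Competitive equilibrium: 92.2 − 0.39Q = 57.2 + 0.14Q → Q* = 66.0377, P* = 66.4453.
With the tax, the buyer price exceeds the seller price by 10: (92.2 − 0.39Q) − (57.2 + 0.14Q) = 10 → Q' = 47.1698.
ΔQ = 66.0377 − 47.1698 = 18.8679; the wedge equals the tax, 10.
The triangle = ½ × 18.8679 × 10 = $94.34.

$94.34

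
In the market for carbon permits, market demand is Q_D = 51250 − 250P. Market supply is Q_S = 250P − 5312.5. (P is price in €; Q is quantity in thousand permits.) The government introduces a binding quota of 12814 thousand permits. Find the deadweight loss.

In inverse form: demand P = 205 − 0.004Q, supply P = 21.25 + 0.004Q.
Competitive equilibrium: 205 − 0.004Q = 21.25 + 0.004Q → Q* = 22968.75, P* = 113.125.
At Q = 12814: demand price = 205 − 0.004·12814 = 153.744; supply price = 21.25 + 0.004·12814 = 72.506.
ΔQ = 22968.75 − 12814 = 10154.75; wedge = 153.744 − 72.506 = 81.238.
Deadweight loss = ½ × 10154.75 × 81.238 = €412475.79 thousand.

€412475.79 thousand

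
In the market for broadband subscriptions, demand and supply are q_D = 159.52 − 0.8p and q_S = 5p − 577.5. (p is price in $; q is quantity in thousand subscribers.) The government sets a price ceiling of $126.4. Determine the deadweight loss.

In inverse form: demand p = 199.4 − 1.25q, supply p = 115.5 + 0.2q.
Competitive equilibrium: 199.4 − 1.25q = 115.5 + 0.2q → q* = 57.8621, p* = 127.0724.
At the ceiling p = 126.4, quantity supplied = (126.4 − 115.5)/0.2 = 54.5.
Willingness to pay at q' = 54.5: 199.4 − 1.25·54.5 = 131.275.
Δq = 57.8621 − 54.5 = 3.3621; wedge = 131.275 − 126.4 = 4.875.
Deadweight loss = ½ × 3.3621 × 4.875 = $8.20 thousand.

$8.20 thousand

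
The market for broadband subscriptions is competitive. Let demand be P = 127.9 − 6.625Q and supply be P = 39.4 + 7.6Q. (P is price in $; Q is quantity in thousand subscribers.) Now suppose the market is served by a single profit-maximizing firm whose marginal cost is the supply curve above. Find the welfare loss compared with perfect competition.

Competitive equilibrium: 127.9 − 6.625Q = 39.4 + 7.6Q → Q* = 6.2214, P* = 86.683.
Marginal revenue: MR = 127.9 − 13.25Q. Set MR = MC: 127.9 − 13.25Q = 39.4 + 7.6Q → Q_m = 4.2446.
Price P_m = 127.9 − 6.625·4.2446 = 99.7795; MC(Q_m) = 39.4 + 7.6·4.2446 = 71.659.
Competitive Q* = 6.2214, so ΔQ = 1.9768; wedge = 99.7795 − 71.659 = 28.1205.
DWL = ½ × 1.9768 × 28.1205 = $27.79 thousand.

$27.79 thousand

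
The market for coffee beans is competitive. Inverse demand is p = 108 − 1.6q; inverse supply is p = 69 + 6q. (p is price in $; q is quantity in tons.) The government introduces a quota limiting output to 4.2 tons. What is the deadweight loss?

$3.30

Competitive equilibrium: 108 − 1.6q = 69 + 6q → q* = 5.1316, p* = 99.7895.
At q = 4.2: demand price = 108 − 1.6·4.2 = 101.28; supply price = 69 + 6·4.2 = 94.2.
Δq = 5.1316 − 4.2 = 0.9316; wedge = 101.28 − 94.2 = 7.08.
The triangle = ½ × 0.9316 × 7.08 = $3.30.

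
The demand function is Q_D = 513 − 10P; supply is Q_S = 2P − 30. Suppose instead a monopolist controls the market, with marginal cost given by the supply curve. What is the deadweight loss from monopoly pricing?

In inverse form: demand P = 51.3 − 0.1Q, supply P = 15 + 0.5Q.
Competitive equilibrium: 51.3 − 0.1Q = 15 + 0.5Q → Q* = 60.5, P* = 45.25.
Marginal revenue: MR = 51.3 − 0.2Q. Set MR = MC: 51.3 − 0.2Q = 15 + 0.5Q → Q_m = 51.8571.
Price P_m = 51.3 − 0.1·51.8571 = 46.1143; MC(Q_m) = 15 + 0.5·51.8571 = 40.9286.
Competitive Q* = 60.5, so ΔQ = 8.6429; wedge = 46.1143 − 40.9286 = 5.1857.
The triangle = ½ × 8.6429 × 5.1857 = 22.41.

22.41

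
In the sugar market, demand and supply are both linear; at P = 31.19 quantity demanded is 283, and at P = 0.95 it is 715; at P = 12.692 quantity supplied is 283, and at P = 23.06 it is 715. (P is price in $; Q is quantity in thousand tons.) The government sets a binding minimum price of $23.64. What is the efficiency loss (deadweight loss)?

$371.70 thousand

Demand slope = (0.95 − 31.19)/(715 − 283) = −0.07, so P = 51 − 0.07Q.
Supply slope = (23.06 − 12.692)/(715 − 283) = 0.024, so P = 5.9 + 0.024Q.
Competitive equilibrium: 51 − 0.07Q = 5.9 + 0.024Q → Q* = 479.7872, P* = 17.4149.
At the floor P = 23.64, quantity demanded = (51 − 23.64)/0.07 = 390.8571.
Sellers' marginal cost at Q' = 390.8571: 5.9 + 0.024·390.8571 = 15.2806.
ΔQ = 479.7872 − 390.8571 = 88.9301; wedge = 23.64 − 15.2806 = 8.3594.
Deadweight loss = ½ × 88.9301 × 8.3594 = $371.70 thousand.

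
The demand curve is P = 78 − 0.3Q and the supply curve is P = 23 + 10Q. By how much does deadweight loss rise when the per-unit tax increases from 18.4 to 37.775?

Competitive equilibrium: 78 − 0.3Q = 23 + 10Q → Q* = 5.3398, P* = 76.3981.
For a per-unit tax t: ΔQ = t/10.3, so DWL = ½·t·(t/10.3) = t²/20.6.
At t = 18.4: DWL = 16.435. At t = 37.775: DWL = 69.269.
Increase = 69.269 − 16.435 = 52.83.

52.83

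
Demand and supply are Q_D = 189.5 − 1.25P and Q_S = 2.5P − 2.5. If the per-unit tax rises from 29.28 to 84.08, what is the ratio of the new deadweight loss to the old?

8.246

In inverse form: demand P = 151.6 − 0.8Q, supply P = 1 + 0.4Q.
Competitive equilibrium: 151.6 − 0.8Q = 1 + 0.4Q → Q* = 125.5, P* = 51.2.
For a per-unit tax t: ΔQ = t/1.2, so DWL = ½·t·(t/1.2) = t²/2.4.
At t = 29.28: DWL = 357.216. At t = 84.08: DWL = 2945.603.
Ratio = (84.08/29.28)² = 8.246.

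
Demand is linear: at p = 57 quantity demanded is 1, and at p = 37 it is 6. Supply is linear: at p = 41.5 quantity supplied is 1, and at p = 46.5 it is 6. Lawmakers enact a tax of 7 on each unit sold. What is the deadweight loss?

Demand slope = (37 − 57)/(6 − 1) = −4, so p = 61 − 4q.
Supply slope = (46.5 − 41.5)/(6 − 1) = 1, so p = 40.5 + q.
Competitive equilibrium: 61 − 4q = 40.5 + q → q* = 4.1, p* = 44.6.
With the tax, the buyer price exceeds the seller price by 7: (61 − 4q) − (40.5 + q) = 7 → q' = 2.7.
Δq = 4.1 − 2.7 = 1.4; the wedge equals the tax, 7.
DWL = ½ × 1.4 × 7 = 4.90.

4.90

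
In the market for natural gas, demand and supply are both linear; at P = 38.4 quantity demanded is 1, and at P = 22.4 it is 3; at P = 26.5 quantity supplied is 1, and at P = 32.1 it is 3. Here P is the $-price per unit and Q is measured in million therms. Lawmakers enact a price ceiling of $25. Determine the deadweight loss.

Demand slope = (22.4 − 38.4)/(3 − 1) = −8, so P = 46.4 − 8Q.
Supply slope = (32.1 − 26.5)/(3 − 1) = 2.8, so P = 23.7 + 2.8Q.
Competitive equilibrium: 46.4 − 8Q = 23.7 + 2.8Q → Q* = 2.1019, P* = 29.5852.
At the ceiling P = 25, quantity supplied = (25 − 23.7)/2.8 = 0.4643.
Willingness to pay at Q' = 0.4643: 46.4 − 8·0.4643 = 42.6856.
ΔQ = 2.1019 − 0.4643 = 1.6376; wedge = 42.6856 − 25 = 17.6856.
DWL = ½ × 1.6376 × 17.6856 = $14.48 million.

$14.48 million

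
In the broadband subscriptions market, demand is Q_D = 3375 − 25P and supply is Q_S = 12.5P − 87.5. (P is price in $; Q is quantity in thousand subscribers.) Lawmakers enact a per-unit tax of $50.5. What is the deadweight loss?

In inverse form: demand P = 135 − 0.04Q, supply P = 7 + 0.08Q.
Competitive equilibrium: 135 − 0.04Q = 7 + 0.08Q → Q* = 1066.6667, P* = 92.3333.
With the tax, the buyer price exceeds the seller price by 50.5: (135 − 0.04Q) − (7 + 0.08Q) = 50.5 → Q' = 645.8333.
ΔQ = 1066.6667 − 645.8333 = 420.8334; the wedge equals the tax, 50.5.
The triangle = ½ × 420.8334 × 50.5 = $10626.04 thousand.

$10626.04 thousand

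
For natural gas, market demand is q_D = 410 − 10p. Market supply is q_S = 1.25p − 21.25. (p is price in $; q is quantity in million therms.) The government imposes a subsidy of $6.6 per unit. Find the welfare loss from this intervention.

$24.20 million

In inverse form: demand p = 41 − 0.1q, supply p = 17 + 0.8q.
Competitive equilibrium: 41 − 0.1q = 17 + 0.8q → q* = 26.6667, p* = 38.3333.
The subsidy lowers effective supply by 6.6: p = 10.4 + 0.8q.
New quantity: 41 − 0.1q = 10.4 + 0.8q → q' = 34.
Overproduction Δq = 34 − 26.6667 = 7.3333; wedge = subsidy = 6.6.
DWL = ½ × 7.3333 × 6.6 = $24.20 million.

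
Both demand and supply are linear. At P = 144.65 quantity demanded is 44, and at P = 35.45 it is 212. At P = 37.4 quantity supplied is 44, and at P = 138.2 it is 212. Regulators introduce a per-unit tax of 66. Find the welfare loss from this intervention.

1742.40

Demand slope = (35.45 − 144.65)/(212 − 44) = −0.65, so P = 173.25 − 0.65Q.
Supply slope = (138.2 − 37.4)/(212 − 44) = 0.6, so P = 11 + 0.6Q.
Competitive equilibrium: 173.25 − 0.65Q = 11 + 0.6Q → Q* = 129.8, P* = 88.88.
With the tax, the buyer price exceeds the seller price by 66: (173.25 − 0.65Q) − (11 + 0.6Q) = 66 → Q' = 77.
ΔQ = 129.8 − 77 = 52.8; the wedge equals the tax, 66.
Deadweight loss = ½ × 52.8 × 66 = 1742.40.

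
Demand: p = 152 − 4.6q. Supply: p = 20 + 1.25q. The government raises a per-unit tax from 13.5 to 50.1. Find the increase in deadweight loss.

198.95

Competitive equilibrium: 152 − 4.6q = 20 + 1.25q → q* = 22.5641, p* = 48.2051.
For a per-unit tax t: Δq = t/5.85, so DWL = ½·t·(t/5.85) = t²/11.7.
At t = 13.5: DWL = 15.577. At t = 50.1: DWL = 214.531.
Increase = 214.531 − 15.577 = 198.95.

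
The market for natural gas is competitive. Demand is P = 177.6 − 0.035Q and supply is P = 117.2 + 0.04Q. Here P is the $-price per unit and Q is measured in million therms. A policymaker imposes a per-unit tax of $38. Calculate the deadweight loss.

$9626.67 million

Competitive equilibrium: 177.6 − 0.035Q = 117.2 + 0.04Q → Q* = 805.3333, P* = 149.4133.
With the tax, the buyer price exceeds the seller price by 38: (177.6 − 0.035Q) − (117.2 + 0.04Q) = 38 → Q' = 298.6667.
ΔQ = 805.3333 − 298.6667 = 506.6666; the wedge equals the tax, 38.
Welfare loss = ½ × 506.6666 × 38 = $9626.67 million.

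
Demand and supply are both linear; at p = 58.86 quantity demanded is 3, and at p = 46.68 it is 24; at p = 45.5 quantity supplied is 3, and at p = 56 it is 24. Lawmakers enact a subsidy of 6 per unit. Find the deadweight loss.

16.67

Demand slope = (46.68 − 58.86)/(24 − 3) = −0.58, so p = 60.6 − 0.58q.
Supply slope = (56 − 45.5)/(24 − 3) = 0.5, so p = 44 + 0.5q.
Competitive equilibrium: 60.6 − 0.58q = 44 + 0.5q → q* = 15.3704, p* = 51.6852.
The subsidy lowers effective supply by 6: p = 38 + 0.5q.
New quantity: 60.6 − 0.58q = 38 + 0.5q → q' = 20.9259.
Overproduction Δq = 20.9259 − 15.3704 = 5.5555; wedge = subsidy = 6.
Welfare loss = ½ × 5.5555 × 6 = 16.67.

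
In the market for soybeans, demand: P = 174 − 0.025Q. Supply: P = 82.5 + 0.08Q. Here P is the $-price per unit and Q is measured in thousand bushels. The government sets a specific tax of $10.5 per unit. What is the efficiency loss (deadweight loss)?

$525 thousand

Competitive equilibrium: 174 − 0.025Q = 82.5 + 0.08Q → Q* = 871.4286, P* = 152.2143.
With the tax, the buyer price exceeds the seller price by 10.5: (174 − 0.025Q) − (82.5 + 0.08Q) = 10.5 → Q' = 771.4286.
ΔQ = 871.4286 − 771.4286 = 100; the wedge equals the tax, 10.5.
DWL = ½ × 100 × 10.5 = $525 thousand.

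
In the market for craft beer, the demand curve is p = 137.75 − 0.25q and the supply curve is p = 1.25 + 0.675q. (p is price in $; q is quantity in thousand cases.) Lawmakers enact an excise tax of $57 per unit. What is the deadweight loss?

Competitive equilibrium: 137.75 − 0.25q = 1.25 + 0.675q → q* = 147.5676, p* = 100.8581.
With the tax, the buyer price exceeds the seller price by 57: (137.75 − 0.25q) − (1.25 + 0.675q) = 57 → q' = 85.9459.
Δq = 147.5676 − 85.9459 = 61.6217; the wedge equals the tax, 57.
The triangle = ½ × 61.6217 × 57 = $1756.22 thousand.

$1756.22 thousand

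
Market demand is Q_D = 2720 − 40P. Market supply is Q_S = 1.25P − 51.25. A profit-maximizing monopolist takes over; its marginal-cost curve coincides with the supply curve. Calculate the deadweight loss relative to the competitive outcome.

In inverse form: demand P = 68 − 0.025Q, supply P = 41 + 0.8Q.
Competitive equilibrium: 68 − 0.025Q = 41 + 0.8Q → Q* = 32.7273, P* = 67.1818.
Marginal revenue: MR = 68 − 0.05Q. Set MR = MC: 68 − 0.05Q = 41 + 0.8Q → Q_m = 31.7647.
Price P_m = 68 − 0.025·31.7647 = 67.2059; MC(Q_m) = 41 + 0.8·31.7647 = 66.4118.
Competitive Q* = 32.7273, so ΔQ = 0.9626; wedge = 67.2059 − 66.4118 = 0.7941.
Welfare loss = ½ × 0.9626 × 0.7941 = 0.38.

0.38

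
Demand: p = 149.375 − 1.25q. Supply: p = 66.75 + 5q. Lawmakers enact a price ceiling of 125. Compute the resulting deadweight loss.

Competitive equilibrium: 149.375 − 1.25q = 66.75 + 5q → q* = 13.22, p* = 132.85.
At the ceiling p = 125, quantity supplied = (125 − 66.75)/5 = 11.65.
Willingness to pay at q' = 11.65: 149.375 − 1.25·11.65 = 134.8125.
Δq = 13.22 − 11.65 = 1.57; wedge = 134.8125 − 125 = 9.8125.
Welfare loss = ½ × 1.57 × 9.8125 = 7.70.

7.70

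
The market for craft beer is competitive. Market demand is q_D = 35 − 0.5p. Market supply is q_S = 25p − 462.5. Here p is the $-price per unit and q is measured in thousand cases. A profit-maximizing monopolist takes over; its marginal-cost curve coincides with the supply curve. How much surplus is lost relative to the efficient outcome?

In inverse form: demand p = 70 − 2q, supply p = 18.5 + 0.04q.
Competitive equilibrium: 70 − 2q = 18.5 + 0.04q → q* = 25.2451, p* = 19.5098.
Marginal revenue: MR = 70 − 4q. Set MR = MC: 70 − 4q = 18.5 + 0.04q → q_m = 12.7475.
Price p_m = 70 − 2·12.7475 = 44.505; MC(q_m) = 18.5 + 0.04·12.7475 = 19.0099.
Competitive q* = 25.2451, so Δq = 12.4976; wedge = 44.505 − 19.0099 = 25.4951.
The triangle = ½ × 12.4976 × 25.4951 = $159.31 thousand.

$159.31 thousand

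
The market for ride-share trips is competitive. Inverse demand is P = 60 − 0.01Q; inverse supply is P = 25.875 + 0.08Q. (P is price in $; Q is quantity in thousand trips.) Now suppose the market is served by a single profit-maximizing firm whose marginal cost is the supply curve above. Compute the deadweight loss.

$64.70 thousand

Competitive equilibrium: 60 − 0.01Q = 25.875 + 0.08Q → Q* = 379.1667, P* = 56.2083.
Marginal revenue: MR = 60 − 0.02Q. Set MR = MC: 60 − 0.02Q = 25.875 + 0.08Q → Q_m = 341.25.
Price P_m = 60 − 0.01·341.25 = 56.5875; MC(Q_m) = 25.875 + 0.08·341.25 = 53.175.
Competitive Q* = 379.1667, so ΔQ = 37.9167; wedge = 56.5875 − 53.175 = 3.4125.
Deadweight loss = ½ × 37.9167 × 3.4125 = $64.70 thousand.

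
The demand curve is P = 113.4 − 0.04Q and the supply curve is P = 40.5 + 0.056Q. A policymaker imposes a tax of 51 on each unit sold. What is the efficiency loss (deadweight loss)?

Competitive equilibrium: 113.4 − 0.04Q = 40.5 + 0.056Q → Q* = 759.375, P* = 83.025.
With the tax, the buyer price exceeds the seller price by 51: (113.4 − 0.04Q) − (40.5 + 0.056Q) = 51 → Q' = 228.125.
ΔQ = 759.375 − 228.125 = 531.25; the wedge equals the tax, 51.
The triangle = ½ × 531.25 × 51 = 13546.875.

13546.875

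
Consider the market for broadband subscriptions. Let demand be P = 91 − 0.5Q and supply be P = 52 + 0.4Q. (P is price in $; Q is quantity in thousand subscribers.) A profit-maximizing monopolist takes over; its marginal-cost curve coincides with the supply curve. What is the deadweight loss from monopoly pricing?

$107.78 thousand

Competitive equilibrium: 91 − 0.5Q = 52 + 0.4Q → Q* = 43.3333, P* = 69.3333.
Marginal revenue: MR = 91 − Q. Set MR = MC: 91 − Q = 52 + 0.4Q → Q_m = 27.8571.
Price P_m = 91 − 0.5·27.8571 = 77.0715; MC(Q_m) = 52 + 0.4·27.8571 = 63.1428.
Competitive Q* = 43.3333, so ΔQ = 15.4762; wedge = 77.0715 − 63.1428 = 13.9287.
Deadweight loss = ½ × 15.4762 × 13.9287 = $107.78 thousand.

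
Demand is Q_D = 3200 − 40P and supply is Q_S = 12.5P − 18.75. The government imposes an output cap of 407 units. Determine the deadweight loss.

In inverse form: demand P = 80 − 0.025Q, supply P = 1.5 + 0.08Q.
Competitive equilibrium: 80 − 0.025Q = 1.5 + 0.08Q → Q* = 747.619, P* = 61.3095.
At Q = 407: demand price = 80 − 0.025·407 = 69.825; supply price = 1.5 + 0.08·407 = 34.06.
ΔQ = 747.619 − 407 = 340.619; wedge = 69.825 − 34.06 = 35.765.
Welfare loss = ½ × 340.619 × 35.765 = 6091.12.

6091.12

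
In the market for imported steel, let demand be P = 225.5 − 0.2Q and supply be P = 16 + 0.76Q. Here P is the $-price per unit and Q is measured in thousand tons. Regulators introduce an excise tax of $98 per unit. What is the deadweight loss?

Competitive equilibrium: 225.5 − 0.2Q = 16 + 0.76Q → Q* = 218.22917, P* = 181.85417.
With the tax, the buyer price exceeds the seller price by 98: (225.5 − 0.2Q) − (16 + 0.76Q) = 98 → Q' = 116.14583.
ΔQ = 218.22917 − 116.14583 = 102.08334; the wedge equals the tax, 98.
The triangle = ½ × 102.08334 × 98 = $5002.08 thousand.

$5002.08 thousand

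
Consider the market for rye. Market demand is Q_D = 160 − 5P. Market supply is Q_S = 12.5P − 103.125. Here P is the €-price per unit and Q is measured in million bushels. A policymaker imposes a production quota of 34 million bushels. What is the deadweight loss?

In inverse form: demand P = 32 − 0.2Q, supply P = 8.25 + 0.08Q.
Competitive equilibrium: 32 − 0.2Q = 8.25 + 0.08Q → Q* = 84.8214, P* = 15.0357.
At Q = 34: demand price = 32 − 0.2·34 = 25.2; supply price = 8.25 + 0.08·34 = 10.97.
ΔQ = 84.8214 − 34 = 50.8214; wedge = 25.2 − 10.97 = 14.23.
Welfare loss = ½ × 50.8214 × 14.23 = €361.59 million.

€361.59 million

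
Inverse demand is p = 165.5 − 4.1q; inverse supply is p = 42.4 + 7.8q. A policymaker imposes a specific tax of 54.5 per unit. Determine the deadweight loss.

124.80

Competitive equilibrium: 165.5 − 4.1q = 42.4 + 7.8q → q* = 10.3445, p* = 123.0874.
With the tax, the buyer price exceeds the seller price by 54.5: (165.5 − 4.1q) − (42.4 + 7.8q) = 54.5 → q' = 5.7647.
Δq = 10.3445 − 5.7647 = 4.5798; the wedge equals the tax, 54.5.
DWL = ½ × 4.5798 × 54.5 = 124.80.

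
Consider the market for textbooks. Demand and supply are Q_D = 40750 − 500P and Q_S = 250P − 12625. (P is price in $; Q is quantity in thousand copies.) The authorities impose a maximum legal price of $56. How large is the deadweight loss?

In inverse form: demand P = 81.5 − 0.002Q, supply P = 50.5 + 0.004Q.
Competitive equilibrium: 81.5 − 0.002Q = 50.5 + 0.004Q → Q* = 5166.6667, P* = 71.1667.
At the ceiling P = 56, quantity supplied = (56 − 50.5)/0.004 = 1375.
Willingness to pay at Q' = 1375: 81.5 − 0.002·1375 = 78.75.
ΔQ = 5166.6667 − 1375 = 3791.6667; wedge = 78.75 − 56 = 22.75.
Deadweight loss = ½ × 3791.6667 × 22.75 = $43130.21 thousand.

$43130.21 thousand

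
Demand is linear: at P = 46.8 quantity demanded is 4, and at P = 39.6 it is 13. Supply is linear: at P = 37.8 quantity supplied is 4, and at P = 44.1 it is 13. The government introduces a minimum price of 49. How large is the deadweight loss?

Demand slope = (39.6 − 46.8)/(13 − 4) = −0.8, so P = 50 − 0.8Q.
Supply slope = (44.1 − 37.8)/(13 − 4) = 0.7, so P = 35 + 0.7Q.
Competitive equilibrium: 50 − 0.8Q = 35 + 0.7Q → Q* = 10, P* = 42.
At the floor P = 49, quantity demanded = (50 − 49)/0.8 = 1.25.
Sellers' marginal cost at Q' = 1.25: 35 + 0.7·1.25 = 35.875.
ΔQ = 10 − 1.25 = 8.75; wedge = 49 − 35.875 = 13.125.
Welfare loss = ½ × 8.75 × 13.125 = 57.42.

57.42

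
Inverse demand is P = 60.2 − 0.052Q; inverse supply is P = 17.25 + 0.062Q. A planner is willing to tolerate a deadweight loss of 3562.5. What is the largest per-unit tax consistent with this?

28.5

Competitive equilibrium: 60.2 − 0.052Q = 17.25 + 0.062Q → Q* = 376.7544, P* = 40.6088.
A tax t gives ΔQ = t/0.114 and wedge t, so DWL = t²/0.228.
t²/0.228 = 3562.5 → t² = 812.25 → t = 28.5.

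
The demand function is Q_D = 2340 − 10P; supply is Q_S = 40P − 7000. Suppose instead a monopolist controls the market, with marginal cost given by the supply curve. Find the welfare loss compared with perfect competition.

2750.42

In inverse form: demand P = 234 − 0.1Q, supply P = 175 + 0.025Q.
Competitive equilibrium: 234 − 0.1Q = 175 + 0.025Q → Q* = 472, P* = 186.8.
Marginal revenue: MR = 234 − 0.2Q. Set MR = MC: 234 − 0.2Q = 175 + 0.025Q → Q_m = 262.2222.
Price P_m = 234 − 0.1·262.2222 = 207.7778; MC(Q_m) = 175 + 0.025·262.2222 = 181.5556.
Competitive Q* = 472, so ΔQ = 209.7778; wedge = 207.7778 − 181.5556 = 26.2222.
Deadweight loss = ½ × 209.7778 × 26.2222 = 2750.42.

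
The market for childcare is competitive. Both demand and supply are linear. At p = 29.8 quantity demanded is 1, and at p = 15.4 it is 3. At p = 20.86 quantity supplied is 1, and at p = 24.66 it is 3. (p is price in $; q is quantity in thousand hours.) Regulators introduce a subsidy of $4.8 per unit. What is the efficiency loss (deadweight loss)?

Demand slope = (15.4 − 29.8)/(3 − 1) = −7.2, so p = 37 − 7.2q.
Supply slope = (24.66 − 20.86)/(3 − 1) = 1.9, so p = 18.96 + 1.9q.
Competitive equilibrium: 37 − 7.2q = 18.96 + 1.9q → q* = 1.9824, p* = 22.7266.
The subsidy lowers effective supply by 4.8: p = 14.16 + 1.9q.
New quantity: 37 − 7.2q = 14.16 + 1.9q → q' = 2.5099.
Overproduction Δq = 2.5099 − 1.9824 = 0.5275; wedge = subsidy = 4.8.
DWL = ½ × 0.5275 × 4.8 = $1.27 thousand.

$1.27 thousand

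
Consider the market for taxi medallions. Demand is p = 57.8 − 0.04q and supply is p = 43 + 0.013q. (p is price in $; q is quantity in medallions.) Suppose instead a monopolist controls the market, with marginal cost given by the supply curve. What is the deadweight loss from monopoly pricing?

$382.27

Competitive equilibrium: 57.8 − 0.04q = 43 + 0.013q → q* = 279.2453, p* = 46.6302.
Marginal revenue: MR = 57.8 − 0.08q. Set MR = MC: 57.8 − 0.08q = 43 + 0.013q → q_m = 159.1398.
Price p_m = 57.8 − 0.04·159.1398 = 51.4344; MC(q_m) = 43 + 0.013·159.1398 = 45.0688.
Competitive q* = 279.2453, so Δq = 120.1055; wedge = 51.4344 − 45.0688 = 6.3656.
Welfare loss = ½ × 120.1055 × 6.3656 = $382.27.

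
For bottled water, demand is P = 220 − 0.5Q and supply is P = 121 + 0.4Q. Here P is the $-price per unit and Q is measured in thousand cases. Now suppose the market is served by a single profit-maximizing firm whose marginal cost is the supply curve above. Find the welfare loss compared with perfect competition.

$694.52 thousand

Competitive equilibrium: 220 − 0.5Q = 121 + 0.4Q → Q* = 110, P* = 165.
Marginal revenue: MR = 220 − Q. Set MR = MC: 220 − Q = 121 + 0.4Q → Q_m = 70.7143.
Price P_m = 220 − 0.5·70.7143 = 184.6429; MC(Q_m) = 121 + 0.4·70.7143 = 149.2857.
Competitive Q* = 110, so ΔQ = 39.2857; wedge = 184.6429 − 149.2857 = 35.3572.
Deadweight loss = ½ × 39.2857 × 35.3572 = $694.52 thousand.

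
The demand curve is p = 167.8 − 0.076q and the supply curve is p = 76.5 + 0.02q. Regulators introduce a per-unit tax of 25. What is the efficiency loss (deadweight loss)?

Competitive equilibrium: 167.8 − 0.076q = 76.5 + 0.02q → q* = 951.0417, p* = 95.5208.
With the tax, the buyer price exceeds the seller price by 25: (167.8 − 0.076q) − (76.5 + 0.02q) = 25 → q' = 690.625.
Δq = 951.0417 − 690.625 = 260.4167; the wedge equals the tax, 25.
Deadweight loss = ½ × 260.4167 × 25 = 3255.21.

3255.21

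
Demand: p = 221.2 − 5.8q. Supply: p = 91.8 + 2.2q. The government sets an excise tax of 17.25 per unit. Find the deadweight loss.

18.60

Competitive equilibrium: 221.2 − 5.8q = 91.8 + 2.2q → q* = 16.175, p* = 127.385.
With the tax, the buyer price exceeds the seller price by 17.25: (221.2 − 5.8q) − (91.8 + 2.2q) = 17.25 → q' = 14.0188.
Δq = 16.175 − 14.0188 = 2.1562; the wedge equals the tax, 17.25.
Deadweight loss = ½ × 2.1562 × 17.25 = 18.60.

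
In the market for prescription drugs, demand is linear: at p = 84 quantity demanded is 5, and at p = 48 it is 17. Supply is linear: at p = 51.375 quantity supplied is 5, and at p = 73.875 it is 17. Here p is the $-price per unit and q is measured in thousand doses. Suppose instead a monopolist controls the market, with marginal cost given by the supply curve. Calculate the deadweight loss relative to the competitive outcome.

Demand slope = (48 − 84)/(17 − 5) = −3, so p = 99 − 3q.
Supply slope = (73.875 − 51.375)/(17 − 5) = 1.875, so p = 42 + 1.875q.
Competitive equilibrium: 99 − 3q = 42 + 1.875q → q* = 11.6923, p* = 63.9231.
Marginal revenue: MR = 99 − 6q. Set MR = MC: 99 − 6q = 42 + 1.875q → q_m = 7.2381.
Price p_m = 99 − 3·7.2381 = 77.2857; MC(q_m) = 42 + 1.875·7.2381 = 55.5714.
Competitive q* = 11.6923, so Δq = 4.4542; wedge = 77.2857 − 55.5714 = 21.7143.
The triangle = ½ × 4.4542 × 21.7143 = $48.36 thousand.

$48.36 thousand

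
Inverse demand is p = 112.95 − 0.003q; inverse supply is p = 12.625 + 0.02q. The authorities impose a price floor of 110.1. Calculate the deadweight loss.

133876.64

Competitive equilibrium: 112.95 − 0.003q = 12.625 + 0.02q → q* = 4361.9565, p* = 99.8641.
At the floor p = 110.1, quantity demanded = (112.95 − 110.1)/0.003 = 950.
Sellers' marginal cost at q' = 950: 12.625 + 0.02·950 = 31.625.
Δq = 4361.9565 − 950 = 3411.9565; wedge = 110.1 − 31.625 = 78.475.
The triangle = ½ × 3411.9565 × 78.475 = 133876.64.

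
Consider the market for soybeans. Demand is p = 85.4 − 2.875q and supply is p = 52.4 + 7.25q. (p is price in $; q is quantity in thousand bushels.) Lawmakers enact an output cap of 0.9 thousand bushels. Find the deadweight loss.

Competitive equilibrium: 85.4 − 2.875q = 52.4 + 7.25q → q* = 3.2593, p* = 76.0296.
At q = 0.9: demand price = 85.4 − 2.875·0.9 = 82.8125; supply price = 52.4 + 7.25·0.9 = 58.925.
Δq = 3.2593 − 0.9 = 2.3593; wedge = 82.8125 − 58.925 = 23.8875.
The triangle = ½ × 2.3593 × 23.8875 = $28.18 thousand.

$28.18 thousand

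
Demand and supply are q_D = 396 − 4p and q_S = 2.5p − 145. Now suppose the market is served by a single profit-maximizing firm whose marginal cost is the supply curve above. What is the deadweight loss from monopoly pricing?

99.77

In inverse form: demand p = 99 − 0.25q, supply p = 58 + 0.4q.
Competitive equilibrium: 99 − 0.25q = 58 + 0.4q → q* = 63.0769, p* = 83.2308.
Marginal revenue: MR = 99 − 0.5q. Set MR = MC: 99 − 0.5q = 58 + 0.4q → q_m = 45.5556.
Price p_m = 99 − 0.25·45.5556 = 87.6111; MC(q_m) = 58 + 0.4·45.5556 = 76.2222.
Competitive q* = 63.0769, so Δq = 17.5213; wedge = 87.6111 − 76.2222 = 11.3889.
Welfare loss = ½ × 17.5213 × 11.3889 = 99.77.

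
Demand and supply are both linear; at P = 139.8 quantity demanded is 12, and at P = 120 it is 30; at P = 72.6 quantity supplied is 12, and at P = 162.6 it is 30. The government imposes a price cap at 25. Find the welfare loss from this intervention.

1286.32

Demand slope = (120 − 139.8)/(30 − 12) = −1.1, so P = 153 − 1.1Q.
Supply slope = (162.6 − 72.6)/(30 − 12) = 5, so P = 12.6 + 5Q.
Competitive equilibrium: 153 − 1.1Q = 12.6 + 5Q → Q* = 23.0164, P* = 127.682.
At the ceiling P = 25, quantity supplied = (25 − 12.6)/5 = 2.48.
Willingness to pay at Q' = 2.48: 153 − 1.1·2.48 = 150.272.
ΔQ = 23.0164 − 2.48 = 20.5364; wedge = 150.272 − 25 = 125.272.
Welfare loss = ½ × 20.5364 × 125.272 = 1286.32.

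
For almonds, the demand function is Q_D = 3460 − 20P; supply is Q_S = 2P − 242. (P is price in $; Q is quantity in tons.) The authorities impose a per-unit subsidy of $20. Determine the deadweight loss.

In inverse form: demand P = 173 − 0.05Q, supply P = 121 + 0.5Q.
Competitive equilibrium: 173 − 0.05Q = 121 + 0.5Q → Q* = 94.5455, P* = 168.2727.
The subsidy lowers effective supply by 20: P = 101 + 0.5Q.
New quantity: 173 − 0.05Q = 101 + 0.5Q → Q' = 130.9091.
Overproduction ΔQ = 130.9091 − 94.5455 = 36.3636; wedge = subsidy = 20.
Deadweight loss = ½ × 36.3636 × 20 = $363.64.

$363.64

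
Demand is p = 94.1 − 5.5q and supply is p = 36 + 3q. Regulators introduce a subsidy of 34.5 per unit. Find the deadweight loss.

70.01

Competitive equilibrium: 94.1 − 5.5q = 36 + 3q → q* = 6.8353, p* = 56.5059.
The subsidy lowers effective supply by 34.5: p = 1.5 + 3q.
New quantity: 94.1 − 5.5q = 1.5 + 3q → q' = 10.8941.
Overproduction Δq = 10.8941 − 6.8353 = 4.0588; wedge = subsidy = 34.5.
DWL = ½ × 4.0588 × 34.5 = 70.01.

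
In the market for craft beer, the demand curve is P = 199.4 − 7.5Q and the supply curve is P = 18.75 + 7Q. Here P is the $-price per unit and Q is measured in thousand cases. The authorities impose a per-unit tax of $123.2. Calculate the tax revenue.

$488.13 thousand

Competitive equilibrium: 199.4 − 7.5Q = 18.75 + 7Q → Q* = 12.4586, P* = 105.9603.
With the tax, the buyer price exceeds the seller price by 123.2: (199.4 − 7.5Q) − (18.75 + 7Q) = 123.2 → Q' = 3.9621.
Tax revenue = 123.2 × 3.9621 = $488.13 thousand.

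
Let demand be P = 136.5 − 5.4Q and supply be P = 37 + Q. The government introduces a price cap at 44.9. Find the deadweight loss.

187.12

Competitive equilibrium: 136.5 − 5.4Q = 37 + Q → Q* = 15.5469, P* = 52.5469.
At the ceiling P = 44.9, quantity supplied = (44.9 − 37)/1 = 7.9.
Willingness to pay at Q' = 7.9: 136.5 − 5.4·7.9 = 93.84.
ΔQ = 15.5469 − 7.9 = 7.6469; wedge = 93.84 − 44.9 = 48.94.
The triangle = ½ × 7.6469 × 48.94 = 187.12.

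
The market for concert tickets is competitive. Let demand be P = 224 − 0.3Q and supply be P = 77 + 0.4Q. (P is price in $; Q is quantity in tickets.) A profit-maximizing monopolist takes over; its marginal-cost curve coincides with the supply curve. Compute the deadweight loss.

$1389.15

Competitive equilibrium: 224 − 0.3Q = 77 + 0.4Q → Q* = 210, P* = 161.
Marginal revenue: MR = 224 − 0.6Q. Set MR = MC: 224 − 0.6Q = 77 + 0.4Q → Q_m = 147.
Price P_m = 224 − 0.3·147 = 179.9; MC(Q_m) = 77 + 0.4·147 = 135.8.
Competitive Q* = 210, so ΔQ = 63; wedge = 179.9 − 135.8 = 44.1.
Deadweight loss = ½ × 63 × 44.1 = $1389.15.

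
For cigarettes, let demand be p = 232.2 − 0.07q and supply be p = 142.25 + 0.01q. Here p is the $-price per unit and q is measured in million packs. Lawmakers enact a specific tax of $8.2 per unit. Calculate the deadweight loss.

Competitive equilibrium: 232.2 − 0.07q = 142.25 + 0.01q → q* = 1124.375, p* = 153.4938.
With the tax, the buyer price exceeds the seller price by 8.2: (232.2 − 0.07q) − (142.25 + 0.01q) = 8.2 → q' = 1021.875.
Δq = 1124.375 − 1021.875 = 102.5; the wedge equals the tax, 8.2.
Welfare loss = ½ × 102.5 × 8.2 = $420.25 million.

$420.25 million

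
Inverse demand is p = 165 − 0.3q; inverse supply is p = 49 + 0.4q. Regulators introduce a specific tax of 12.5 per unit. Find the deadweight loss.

111.61

Competitive equilibrium: 165 − 0.3q = 49 + 0.4q → q* = 165.7143, p* = 115.2857.
With the tax, the buyer price exceeds the seller price by 12.5: (165 − 0.3q) − (49 + 0.4q) = 12.5 → q' = 147.8571.
Δq = 165.7143 − 147.8571 = 17.8572; the wedge equals the tax, 12.5.
Deadweight loss = ½ × 17.8572 × 12.5 = 111.61.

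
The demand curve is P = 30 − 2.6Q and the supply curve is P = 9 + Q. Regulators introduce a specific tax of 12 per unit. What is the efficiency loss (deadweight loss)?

Competitive equilibrium: 30 − 2.6Q = 9 + Q → Q* = 5.8333, P* = 14.8333.
With the tax, the buyer price exceeds the seller price by 12: (30 − 2.6Q) − (9 + Q) = 12 → Q' = 2.5.
ΔQ = 5.8333 − 2.5 = 3.3333; the wedge equals the tax, 12.
The triangle = ½ × 3.3333 × 12 = 20.

20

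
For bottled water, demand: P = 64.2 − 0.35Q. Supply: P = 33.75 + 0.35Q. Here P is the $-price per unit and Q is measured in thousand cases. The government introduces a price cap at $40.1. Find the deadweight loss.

Competitive equilibrium: 64.2 − 0.35Q = 33.75 + 0.35Q → Q* = 43.5, P* = 48.975.
At the ceiling P = 40.1, quantity supplied = (40.1 − 33.75)/0.35 = 18.1429.
Willingness to pay at Q' = 18.1429: 64.2 − 0.35·18.1429 = 57.85.
ΔQ = 43.5 − 18.1429 = 25.3571; wedge = 57.85 − 40.1 = 17.75.
DWL = ½ × 25.3571 × 17.75 = $225.04 thousand.

$225.04 thousand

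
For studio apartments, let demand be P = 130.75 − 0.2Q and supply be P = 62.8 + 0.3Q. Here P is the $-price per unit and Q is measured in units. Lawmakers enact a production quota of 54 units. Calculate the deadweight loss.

$1676.90

Competitive equilibrium: 130.75 − 0.2Q = 62.8 + 0.3Q → Q* = 135.9, P* = 103.57.
At Q = 54: demand price = 130.75 − 0.2·54 = 119.95; supply price = 62.8 + 0.3·54 = 79.
ΔQ = 135.9 − 54 = 81.9; wedge = 119.95 − 79 = 40.95.
DWL = ½ × 81.9 × 40.95 = $1676.90.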